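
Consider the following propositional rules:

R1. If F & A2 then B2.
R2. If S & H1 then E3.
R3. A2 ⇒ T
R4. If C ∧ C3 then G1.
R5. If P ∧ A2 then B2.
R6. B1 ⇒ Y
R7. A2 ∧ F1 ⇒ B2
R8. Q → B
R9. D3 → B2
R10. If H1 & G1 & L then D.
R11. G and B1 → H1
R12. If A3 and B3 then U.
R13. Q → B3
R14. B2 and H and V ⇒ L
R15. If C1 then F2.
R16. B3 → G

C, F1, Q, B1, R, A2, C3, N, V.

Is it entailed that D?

Forward chaining from the given facts derives: T, G1, Y, B2, B, B3, G, H1.
The only rule concluding D is R10, which needs L; that is never established.

No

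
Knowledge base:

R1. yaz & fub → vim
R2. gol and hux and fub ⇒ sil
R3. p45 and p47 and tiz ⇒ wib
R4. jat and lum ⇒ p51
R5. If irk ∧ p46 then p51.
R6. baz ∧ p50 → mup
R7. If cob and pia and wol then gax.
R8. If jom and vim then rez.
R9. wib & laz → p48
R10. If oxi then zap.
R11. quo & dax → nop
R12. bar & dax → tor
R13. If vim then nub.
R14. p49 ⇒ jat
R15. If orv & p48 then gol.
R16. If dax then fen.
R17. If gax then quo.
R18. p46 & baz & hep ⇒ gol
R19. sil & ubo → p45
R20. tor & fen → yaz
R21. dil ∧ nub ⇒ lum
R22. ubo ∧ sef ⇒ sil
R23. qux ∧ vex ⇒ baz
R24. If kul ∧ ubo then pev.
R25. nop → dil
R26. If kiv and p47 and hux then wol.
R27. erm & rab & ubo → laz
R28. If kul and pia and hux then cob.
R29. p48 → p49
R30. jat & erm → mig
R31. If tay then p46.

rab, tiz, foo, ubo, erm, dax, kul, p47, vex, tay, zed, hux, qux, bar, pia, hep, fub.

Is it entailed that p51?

Forward chaining from the given facts derives: tor, fen, yaz, baz, pev, laz, cob, p46, vim, nub, gol, sil, p45, wib, p48, p49, jat, mig.
Rules concluding p51: R4 needs lum; R5 needs irk — none of these are established.

No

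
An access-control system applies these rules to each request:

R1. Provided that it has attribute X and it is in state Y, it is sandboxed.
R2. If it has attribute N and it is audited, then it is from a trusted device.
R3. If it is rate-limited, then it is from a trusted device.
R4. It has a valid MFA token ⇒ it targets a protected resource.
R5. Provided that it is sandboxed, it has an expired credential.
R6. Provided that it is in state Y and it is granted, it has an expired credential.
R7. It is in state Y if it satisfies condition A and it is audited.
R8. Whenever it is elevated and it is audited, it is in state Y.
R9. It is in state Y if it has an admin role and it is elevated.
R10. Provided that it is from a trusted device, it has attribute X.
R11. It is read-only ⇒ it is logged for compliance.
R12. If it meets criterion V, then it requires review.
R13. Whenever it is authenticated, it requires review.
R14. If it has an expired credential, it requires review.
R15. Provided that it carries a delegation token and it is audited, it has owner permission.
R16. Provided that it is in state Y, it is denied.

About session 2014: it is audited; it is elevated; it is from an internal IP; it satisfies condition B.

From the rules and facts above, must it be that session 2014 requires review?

Forward chaining from the given facts derives: is in state Y, is denied.
Rules concluding "it requires review": R12 needs "it meets criterion V"; R13 needs "it is authenticated"; R14 needs "it has an expired credential" — none of these are established.

No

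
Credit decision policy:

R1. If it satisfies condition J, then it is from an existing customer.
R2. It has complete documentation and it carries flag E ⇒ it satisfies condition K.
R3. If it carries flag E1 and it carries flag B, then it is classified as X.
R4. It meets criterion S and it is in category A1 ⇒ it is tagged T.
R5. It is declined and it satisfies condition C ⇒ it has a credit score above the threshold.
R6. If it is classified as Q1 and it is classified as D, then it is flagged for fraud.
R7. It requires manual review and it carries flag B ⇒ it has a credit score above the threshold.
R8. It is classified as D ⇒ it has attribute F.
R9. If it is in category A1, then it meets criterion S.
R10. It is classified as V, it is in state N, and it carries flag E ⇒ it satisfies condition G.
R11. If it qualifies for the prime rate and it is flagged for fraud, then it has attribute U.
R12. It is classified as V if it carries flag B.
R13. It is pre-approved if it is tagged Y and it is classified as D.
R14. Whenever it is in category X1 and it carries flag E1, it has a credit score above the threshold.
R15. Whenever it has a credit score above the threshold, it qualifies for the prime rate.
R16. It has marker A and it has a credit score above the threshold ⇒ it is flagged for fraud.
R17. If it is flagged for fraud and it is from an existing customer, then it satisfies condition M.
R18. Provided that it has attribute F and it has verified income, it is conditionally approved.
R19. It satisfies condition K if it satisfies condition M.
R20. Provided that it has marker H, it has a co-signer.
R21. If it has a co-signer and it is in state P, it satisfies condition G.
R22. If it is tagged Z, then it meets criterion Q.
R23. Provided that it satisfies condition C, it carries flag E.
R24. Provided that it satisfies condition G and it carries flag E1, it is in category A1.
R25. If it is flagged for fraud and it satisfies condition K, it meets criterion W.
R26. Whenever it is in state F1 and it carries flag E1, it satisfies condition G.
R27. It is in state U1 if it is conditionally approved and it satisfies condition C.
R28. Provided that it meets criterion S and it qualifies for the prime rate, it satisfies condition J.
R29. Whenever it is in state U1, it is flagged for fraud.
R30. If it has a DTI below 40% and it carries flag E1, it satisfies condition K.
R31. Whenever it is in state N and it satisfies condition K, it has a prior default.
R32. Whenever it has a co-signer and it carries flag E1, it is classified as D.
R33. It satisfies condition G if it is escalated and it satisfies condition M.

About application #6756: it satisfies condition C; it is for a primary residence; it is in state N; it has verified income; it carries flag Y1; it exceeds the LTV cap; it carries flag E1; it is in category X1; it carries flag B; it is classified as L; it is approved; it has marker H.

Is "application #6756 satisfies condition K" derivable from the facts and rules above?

By R12 (it carries flag B): it is classified as V.
By R14 (it is in category X1, it carries flag E1): it has a credit score above the threshold.
By R15 (it has a credit score above the threshold): it qualifies for the prime rate.
By R20 (it has marker H): it has a co-signer.
By R23 (it satisfies condition C): it carries flag E.
By R32 (it has a co-signer, it carries flag E1): it is classified as D.
By R8 (it is classified as D): it has attribute F.
By R10 (it is classified as V, it is in state N, it carries flag E): it satisfies condition G.
By R18 (it has attribute F, it has verified income): it is conditionally approved.
By R24 (it satisfies condition G, it carries flag E1): it is in category A1.
By R27 (it is conditionally approved, it satisfies condition C): it is in state U1.
By R29 (it is in state U1): it is flagged for fraud.
By R9 (it is in category A1): it meets criterion S.
By R28 (it meets criterion S, it qualifies for the prime rate): it satisfies condition J.
By R1 (it satisfies condition J): it is from an existing customer.
By R17 (it is flagged for fraud, it is from an existing customer): it satisfies condition M.
By R19 (it satisfies condition M): it satisfies condition K.

Yes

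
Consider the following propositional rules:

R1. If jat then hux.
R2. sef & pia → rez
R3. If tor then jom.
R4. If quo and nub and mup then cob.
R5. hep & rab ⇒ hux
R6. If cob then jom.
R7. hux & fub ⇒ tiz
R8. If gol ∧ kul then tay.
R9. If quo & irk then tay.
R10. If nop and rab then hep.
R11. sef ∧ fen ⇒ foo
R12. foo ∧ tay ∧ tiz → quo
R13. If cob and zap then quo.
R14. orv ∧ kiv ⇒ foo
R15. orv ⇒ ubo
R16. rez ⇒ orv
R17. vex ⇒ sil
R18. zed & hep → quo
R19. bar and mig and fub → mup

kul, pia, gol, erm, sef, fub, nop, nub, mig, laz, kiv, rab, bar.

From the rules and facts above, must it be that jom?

Yes

rez  (by R2: sef, pia)
tay  (by R8: gol, kul)
hep  (by R10: nop, rab)
orv  (by R16: rez)
mup  (by R19: bar, mig, fub)
hux  (by R5: hep, rab)
tiz  (by R7: hux, fub)
foo  (by R14: orv, kiv)
quo  (by R12: foo, tay, tiz)
cob  (by R4: quo, nub, mup)
jom  (by R6: cob)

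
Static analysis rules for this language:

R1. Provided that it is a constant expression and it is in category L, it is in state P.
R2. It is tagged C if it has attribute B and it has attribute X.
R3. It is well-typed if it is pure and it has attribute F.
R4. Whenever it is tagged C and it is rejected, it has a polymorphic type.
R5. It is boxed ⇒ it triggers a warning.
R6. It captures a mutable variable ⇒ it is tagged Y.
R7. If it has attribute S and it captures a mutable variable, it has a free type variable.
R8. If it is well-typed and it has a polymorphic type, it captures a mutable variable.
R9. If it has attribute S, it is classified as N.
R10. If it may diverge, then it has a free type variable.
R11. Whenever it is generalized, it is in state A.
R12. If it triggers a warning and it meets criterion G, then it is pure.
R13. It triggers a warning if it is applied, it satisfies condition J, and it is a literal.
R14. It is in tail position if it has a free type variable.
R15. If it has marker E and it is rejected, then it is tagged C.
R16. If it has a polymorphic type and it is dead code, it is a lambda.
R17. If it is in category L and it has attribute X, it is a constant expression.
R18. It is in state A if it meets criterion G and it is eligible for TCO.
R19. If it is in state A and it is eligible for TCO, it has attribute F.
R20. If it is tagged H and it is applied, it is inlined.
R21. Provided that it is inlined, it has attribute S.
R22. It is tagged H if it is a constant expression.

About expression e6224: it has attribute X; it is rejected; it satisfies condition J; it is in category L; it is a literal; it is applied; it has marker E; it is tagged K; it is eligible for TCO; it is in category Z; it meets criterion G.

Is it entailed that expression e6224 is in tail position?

By R13 (it is applied, it satisfies condition J, it is a literal): it triggers a warning.
By R15 (it has marker E, it is rejected): it is tagged C.
By R17 (it is in category L, it has attribute X): it is a constant expression.
By R18 (it meets criterion G, it is eligible for TCO): it is in state A.
By R19 (it is in state A, it is eligible for TCO): it has attribute F.
By R22 (it is a constant expression): it is tagged H.
By R4 (it is tagged C, it is rejected): it has a polymorphic type.
By R12 (it triggers a warning, it meets criterion G): it is pure.
By R20 (it is tagged H, it is applied): it is inlined.
By R21 (it is inlined): it has attribute S.
By R3 (it is pure, it has attribute F): it is well-typed.
By R8 (it is well-typed, it has a polymorphic type): it captures a mutable variable.
By R7 (it has attribute S, it captures a mutable variable): it has a free type variable.
By R14 (it has a free type variable): it is in tail position.

Yes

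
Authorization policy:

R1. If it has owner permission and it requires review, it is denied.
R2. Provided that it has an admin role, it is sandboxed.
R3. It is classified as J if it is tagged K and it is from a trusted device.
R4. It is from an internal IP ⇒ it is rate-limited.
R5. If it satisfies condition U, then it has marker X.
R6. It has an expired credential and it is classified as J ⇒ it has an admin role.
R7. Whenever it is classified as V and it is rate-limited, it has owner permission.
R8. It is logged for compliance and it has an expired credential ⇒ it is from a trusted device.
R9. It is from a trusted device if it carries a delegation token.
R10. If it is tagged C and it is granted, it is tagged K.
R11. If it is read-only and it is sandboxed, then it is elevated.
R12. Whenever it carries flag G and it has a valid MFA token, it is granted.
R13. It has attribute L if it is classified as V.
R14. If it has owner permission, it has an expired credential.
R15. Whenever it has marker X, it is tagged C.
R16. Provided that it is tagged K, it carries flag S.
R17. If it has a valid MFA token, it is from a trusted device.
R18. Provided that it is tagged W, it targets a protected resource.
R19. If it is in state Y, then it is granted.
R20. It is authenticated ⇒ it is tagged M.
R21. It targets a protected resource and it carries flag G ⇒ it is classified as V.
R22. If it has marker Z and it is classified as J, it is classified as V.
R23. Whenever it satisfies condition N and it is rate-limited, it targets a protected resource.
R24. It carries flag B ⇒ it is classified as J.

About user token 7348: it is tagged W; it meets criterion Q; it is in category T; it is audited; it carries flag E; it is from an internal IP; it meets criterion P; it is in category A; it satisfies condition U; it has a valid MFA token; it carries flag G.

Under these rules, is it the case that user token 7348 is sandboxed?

Yes

By R4 (it is from an internal IP): it is rate-limited.
By R5 (it satisfies condition U): it has marker X.
By R12 (it carries flag G, it has a valid MFA token): it is granted.
By R15 (it has marker X): it is tagged C.
By R17 (it has a valid MFA token): it is from a trusted device.
By R18 (it is tagged W): it targets a protected resource.
By R21 (it targets a protected resource, it carries flag G): it is classified as V.
By R7 (it is classified as V, it is rate-limited): it has owner permission.
By R10 (it is tagged C, it is granted): it is tagged K.
By R14 (it has owner permission): it has an expired credential.
By R3 (it is tagged K, it is from a trusted device): it is classified as J.
By R6 (it has an expired credential, it is classified as J): it has an admin role.
By R2 (it has an admin role): it is sandboxed.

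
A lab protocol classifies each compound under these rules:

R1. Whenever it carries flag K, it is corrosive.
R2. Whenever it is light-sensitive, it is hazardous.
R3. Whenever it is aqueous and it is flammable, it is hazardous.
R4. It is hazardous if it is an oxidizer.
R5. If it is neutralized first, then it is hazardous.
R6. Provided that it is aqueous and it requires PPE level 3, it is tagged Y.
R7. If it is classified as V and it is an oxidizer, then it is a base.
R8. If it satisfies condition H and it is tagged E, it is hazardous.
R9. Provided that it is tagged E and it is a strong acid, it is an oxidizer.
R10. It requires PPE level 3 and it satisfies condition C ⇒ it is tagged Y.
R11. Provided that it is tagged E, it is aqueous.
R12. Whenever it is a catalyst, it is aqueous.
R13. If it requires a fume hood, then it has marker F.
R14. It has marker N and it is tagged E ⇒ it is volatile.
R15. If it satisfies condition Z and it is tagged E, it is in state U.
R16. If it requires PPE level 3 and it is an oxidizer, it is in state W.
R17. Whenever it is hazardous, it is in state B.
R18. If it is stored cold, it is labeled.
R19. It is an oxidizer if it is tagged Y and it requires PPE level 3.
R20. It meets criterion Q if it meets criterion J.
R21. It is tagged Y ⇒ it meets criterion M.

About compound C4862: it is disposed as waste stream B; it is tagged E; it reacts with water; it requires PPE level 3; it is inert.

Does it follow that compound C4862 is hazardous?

Yes

By R11 (it is tagged E): it is aqueous.
By R6 (it is aqueous, it requires PPE level 3): it is tagged Y.
By R19 (it is tagged Y, it requires PPE level 3): it is an oxidizer.
By R4 (it is an oxidizer): it is hazardous.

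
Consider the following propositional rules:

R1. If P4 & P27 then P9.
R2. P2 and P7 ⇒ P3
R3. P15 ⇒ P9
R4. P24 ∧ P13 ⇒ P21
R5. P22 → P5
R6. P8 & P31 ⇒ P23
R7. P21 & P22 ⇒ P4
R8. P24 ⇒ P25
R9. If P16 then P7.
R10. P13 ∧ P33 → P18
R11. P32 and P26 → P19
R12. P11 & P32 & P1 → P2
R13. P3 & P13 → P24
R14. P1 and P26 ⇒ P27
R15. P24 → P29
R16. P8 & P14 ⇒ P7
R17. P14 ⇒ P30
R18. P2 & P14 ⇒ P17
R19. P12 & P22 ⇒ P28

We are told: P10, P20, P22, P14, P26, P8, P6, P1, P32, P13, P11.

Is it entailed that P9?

Yes

P2  (by R12: P11, P32, P1)
P27  (by R14: P1, P26)
P7  (by R16: P8, P14)
P3  (by R2: P2, P7)
P24  (by R13: P3, P13)
P21  (by R4: P24, P13)
P4  (by R7: P21, P22)
P9  (by R1: P4, P27)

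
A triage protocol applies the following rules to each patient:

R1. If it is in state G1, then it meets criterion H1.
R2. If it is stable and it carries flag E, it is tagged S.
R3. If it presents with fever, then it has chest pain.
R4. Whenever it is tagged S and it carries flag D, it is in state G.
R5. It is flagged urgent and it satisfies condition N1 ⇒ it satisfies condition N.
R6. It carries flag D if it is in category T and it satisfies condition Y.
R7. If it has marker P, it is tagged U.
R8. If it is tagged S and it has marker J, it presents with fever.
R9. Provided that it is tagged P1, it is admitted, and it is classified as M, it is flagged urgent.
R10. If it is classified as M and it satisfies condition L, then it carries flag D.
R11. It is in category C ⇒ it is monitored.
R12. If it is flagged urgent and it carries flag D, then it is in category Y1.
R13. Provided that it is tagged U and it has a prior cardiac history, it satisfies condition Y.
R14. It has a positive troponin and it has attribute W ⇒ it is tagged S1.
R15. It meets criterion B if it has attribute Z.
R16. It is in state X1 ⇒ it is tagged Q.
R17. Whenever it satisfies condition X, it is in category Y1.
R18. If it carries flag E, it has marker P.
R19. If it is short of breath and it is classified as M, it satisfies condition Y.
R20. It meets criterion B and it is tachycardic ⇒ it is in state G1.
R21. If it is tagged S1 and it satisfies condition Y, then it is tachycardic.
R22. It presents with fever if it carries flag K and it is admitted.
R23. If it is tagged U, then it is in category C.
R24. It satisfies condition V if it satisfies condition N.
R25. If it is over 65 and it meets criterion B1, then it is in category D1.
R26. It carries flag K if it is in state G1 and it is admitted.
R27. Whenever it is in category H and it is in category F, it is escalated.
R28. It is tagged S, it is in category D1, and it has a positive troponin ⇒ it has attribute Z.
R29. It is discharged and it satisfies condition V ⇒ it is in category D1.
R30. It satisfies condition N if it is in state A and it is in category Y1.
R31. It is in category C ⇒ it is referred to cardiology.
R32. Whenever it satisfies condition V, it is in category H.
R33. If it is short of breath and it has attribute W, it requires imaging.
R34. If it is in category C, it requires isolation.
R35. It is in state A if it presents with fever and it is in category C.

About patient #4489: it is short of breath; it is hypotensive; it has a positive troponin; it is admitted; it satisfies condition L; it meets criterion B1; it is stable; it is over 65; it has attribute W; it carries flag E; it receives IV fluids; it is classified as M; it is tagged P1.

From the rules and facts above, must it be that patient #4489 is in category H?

By R2 (it is stable, it carries flag E): it is tagged S.
By R9 (it is tagged P1, it is admitted, it is classified as M): it is flagged urgent.
By R10 (it is classified as M, it satisfies condition L): it carries flag D.
By R12 (it is flagged urgent, it carries flag D): it is in category Y1.
By R14 (it has a positive troponin, it has attribute W): it is tagged S1.
By R18 (it carries flag E): it has marker P.
By R19 (it is short of breath, it is classified as M): it satisfies condition Y.
By R21 (it is tagged S1, it satisfies condition Y): it is tachycardic.
By R25 (it is over 65, it meets criterion B1): it is in category D1.
By R28 (it is tagged S, it is in category D1, it has a positive troponin): it has attribute Z.
By R7 (it has marker P): it is tagged U.
By R15 (it has attribute Z): it meets criterion B.
By R20 (it meets criterion B, it is tachycardic): it is in state G1.
By R23 (it is tagged U): it is in category C.
By R26 (it is in state G1, it is admitted): it carries flag K.
By R22 (it carries flag K, it is admitted): it presents with fever.
By R35 (it presents with fever, it is in category C): it is in state A.
By R30 (it is in state A, it is in category Y1): it satisfies condition N.
By R24 (it satisfies condition N): it satisfies condition V.
By R32 (it satisfies condition V): it is in category H.

Yes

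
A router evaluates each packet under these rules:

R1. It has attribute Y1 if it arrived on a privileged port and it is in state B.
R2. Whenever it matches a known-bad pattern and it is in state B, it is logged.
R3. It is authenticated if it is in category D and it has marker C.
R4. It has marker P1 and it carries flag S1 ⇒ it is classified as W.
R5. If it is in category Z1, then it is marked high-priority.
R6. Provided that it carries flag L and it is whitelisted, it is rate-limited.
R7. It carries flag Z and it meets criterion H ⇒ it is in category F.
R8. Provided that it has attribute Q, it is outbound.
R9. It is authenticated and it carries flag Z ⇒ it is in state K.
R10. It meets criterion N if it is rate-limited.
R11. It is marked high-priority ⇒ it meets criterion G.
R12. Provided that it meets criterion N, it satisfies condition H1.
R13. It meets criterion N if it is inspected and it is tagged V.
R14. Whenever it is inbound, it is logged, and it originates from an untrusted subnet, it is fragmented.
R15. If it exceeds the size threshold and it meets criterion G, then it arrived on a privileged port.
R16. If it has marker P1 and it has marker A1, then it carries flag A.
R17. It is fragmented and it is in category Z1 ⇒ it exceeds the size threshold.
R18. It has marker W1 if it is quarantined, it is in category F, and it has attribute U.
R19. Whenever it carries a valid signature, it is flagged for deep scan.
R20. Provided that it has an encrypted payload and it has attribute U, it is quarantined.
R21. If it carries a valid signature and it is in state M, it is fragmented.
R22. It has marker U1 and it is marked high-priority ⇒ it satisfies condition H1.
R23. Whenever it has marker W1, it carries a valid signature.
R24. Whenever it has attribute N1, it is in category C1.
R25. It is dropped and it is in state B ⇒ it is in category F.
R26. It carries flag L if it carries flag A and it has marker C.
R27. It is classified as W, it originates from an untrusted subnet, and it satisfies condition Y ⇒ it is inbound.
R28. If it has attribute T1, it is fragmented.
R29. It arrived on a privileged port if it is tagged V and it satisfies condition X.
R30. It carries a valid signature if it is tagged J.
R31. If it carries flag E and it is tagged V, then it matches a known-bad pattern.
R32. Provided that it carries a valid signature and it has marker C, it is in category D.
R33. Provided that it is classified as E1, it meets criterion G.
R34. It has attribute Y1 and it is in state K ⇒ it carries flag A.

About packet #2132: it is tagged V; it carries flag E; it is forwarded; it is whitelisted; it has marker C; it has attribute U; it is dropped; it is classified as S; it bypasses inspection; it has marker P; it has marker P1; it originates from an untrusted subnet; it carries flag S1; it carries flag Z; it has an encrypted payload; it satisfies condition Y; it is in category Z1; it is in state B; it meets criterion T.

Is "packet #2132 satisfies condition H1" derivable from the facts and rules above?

Yes

By R4 (it has marker P1, it carries flag S1): it is classified as W.
By R5 (it is in category Z1): it is marked high-priority.
By R11 (it is marked high-priority): it meets criterion G.
By R20 (it has an encrypted payload, it has attribute U): it is quarantined.
By R25 (it is dropped, it is in state B): it is in category F.
By R27 (it is classified as W, it originates from an untrusted subnet, it satisfies condition Y): it is inbound.
By R31 (it carries flag E, it is tagged V): it matches a known-bad pattern.
By R2 (it matches a known-bad pattern, it is in state B): it is logged.
By R14 (it is inbound, it is logged, it originates from an untrusted subnet): it is fragmented.
By R17 (it is fragmented, it is in category Z1): it exceeds the size threshold.
By R18 (it is quarantined, it is in category F, it has attribute U): it has marker W1.
By R23 (it has marker W1): it carries a valid signature.
By R32 (it carries a valid signature, it has marker C): it is in category D.
By R3 (it is in category D, it has marker C): it is authenticated.
By R9 (it is authenticated, it carries flag Z): it is in state K.
By R15 (it exceeds the size threshold, it meets criterion G): it arrived on a privileged port.
By R1 (it arrived on a privileged port, it is in state B): it has attribute Y1.
By R34 (it has attribute Y1, it is in state K): it carries flag A.
By R26 (it carries flag A, it has marker C): it carries flag L.
By R6 (it carries flag L, it is whitelisted): it is rate-limited.
By R10 (it is rate-limited): it meets criterion N.
By R12 (it meets criterion N): it satisfies condition H1.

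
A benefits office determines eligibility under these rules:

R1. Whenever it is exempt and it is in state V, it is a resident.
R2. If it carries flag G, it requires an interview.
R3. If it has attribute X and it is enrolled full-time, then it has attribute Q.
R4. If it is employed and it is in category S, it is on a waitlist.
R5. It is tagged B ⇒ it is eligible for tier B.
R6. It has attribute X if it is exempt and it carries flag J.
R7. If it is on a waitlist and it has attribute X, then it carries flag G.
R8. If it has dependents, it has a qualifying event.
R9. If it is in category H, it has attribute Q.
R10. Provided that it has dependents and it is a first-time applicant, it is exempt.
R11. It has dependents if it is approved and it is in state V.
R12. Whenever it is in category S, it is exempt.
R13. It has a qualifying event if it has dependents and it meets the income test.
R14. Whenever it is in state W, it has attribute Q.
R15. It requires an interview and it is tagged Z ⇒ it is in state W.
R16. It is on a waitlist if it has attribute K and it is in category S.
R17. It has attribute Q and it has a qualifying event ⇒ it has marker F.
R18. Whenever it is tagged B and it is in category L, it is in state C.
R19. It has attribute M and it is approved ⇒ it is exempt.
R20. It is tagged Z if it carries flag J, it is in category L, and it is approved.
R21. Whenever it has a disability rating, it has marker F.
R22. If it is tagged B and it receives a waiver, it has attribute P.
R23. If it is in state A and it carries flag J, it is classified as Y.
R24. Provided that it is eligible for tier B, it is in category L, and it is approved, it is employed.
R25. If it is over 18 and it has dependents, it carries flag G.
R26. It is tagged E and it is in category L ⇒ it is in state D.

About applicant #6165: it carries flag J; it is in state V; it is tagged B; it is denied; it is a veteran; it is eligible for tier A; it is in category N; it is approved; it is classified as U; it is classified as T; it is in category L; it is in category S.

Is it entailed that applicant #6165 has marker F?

By R5 (it is tagged B): it is eligible for tier B.
By R11 (it is approved, it is in state V): it has dependents.
By R12 (it is in category S): it is exempt.
By R20 (it carries flag J, it is in category L, it is approved): it is tagged Z.
By R24 (it is eligible for tier B, it is in category L, it is approved): it is employed.
By R4 (it is employed, it is in category S): it is on a waitlist.
By R6 (it is exempt, it carries flag J): it has attribute X.
By R7 (it is on a waitlist, it has attribute X): it carries flag G.
By R8 (it has dependents): it has a qualifying event.
By R2 (it carries flag G): it requires an interview.
By R15 (it requires an interview, it is tagged Z): it is in state W.
By R14 (it is in state W): it has attribute Q.
By R17 (it has attribute Q, it has a qualifying event): it has marker F.

Yes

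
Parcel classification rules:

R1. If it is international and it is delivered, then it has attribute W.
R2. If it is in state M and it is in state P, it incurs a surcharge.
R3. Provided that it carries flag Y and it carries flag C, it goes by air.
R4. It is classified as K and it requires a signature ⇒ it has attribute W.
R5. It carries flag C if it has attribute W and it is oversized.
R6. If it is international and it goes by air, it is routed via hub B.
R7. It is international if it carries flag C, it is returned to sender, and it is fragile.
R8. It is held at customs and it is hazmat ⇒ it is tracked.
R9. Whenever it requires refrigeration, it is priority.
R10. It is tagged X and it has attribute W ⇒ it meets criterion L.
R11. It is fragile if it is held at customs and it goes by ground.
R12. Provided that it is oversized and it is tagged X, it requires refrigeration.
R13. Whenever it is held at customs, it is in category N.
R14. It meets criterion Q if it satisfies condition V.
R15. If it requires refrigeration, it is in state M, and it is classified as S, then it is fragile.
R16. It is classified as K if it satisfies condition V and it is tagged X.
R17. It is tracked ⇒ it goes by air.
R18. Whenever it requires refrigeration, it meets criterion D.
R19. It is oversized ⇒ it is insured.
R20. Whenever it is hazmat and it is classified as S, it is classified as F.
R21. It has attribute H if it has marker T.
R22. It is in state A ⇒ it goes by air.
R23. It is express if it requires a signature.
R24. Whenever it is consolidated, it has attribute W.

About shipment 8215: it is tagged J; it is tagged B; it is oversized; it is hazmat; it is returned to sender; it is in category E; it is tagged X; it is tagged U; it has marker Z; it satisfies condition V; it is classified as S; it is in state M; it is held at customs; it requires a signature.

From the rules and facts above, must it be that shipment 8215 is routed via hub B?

By R8 (it is held at customs, it is hazmat): it is tracked.
By R12 (it is oversized, it is tagged X): it requires refrigeration.
By R15 (it requires refrigeration, it is in state M, it is classified as S): it is fragile.
By R16 (it satisfies condition V, it is tagged X): it is classified as K.
By R17 (it is tracked): it goes by air.
By R4 (it is classified as K, it requires a signature): it has attribute W.
By R5 (it has attribute W, it is oversized): it carries flag C.
By R7 (it carries flag C, it is returned to sender, it is fragile): it is international.
By R6 (it is international, it goes by air): it is routed via hub B.

Yes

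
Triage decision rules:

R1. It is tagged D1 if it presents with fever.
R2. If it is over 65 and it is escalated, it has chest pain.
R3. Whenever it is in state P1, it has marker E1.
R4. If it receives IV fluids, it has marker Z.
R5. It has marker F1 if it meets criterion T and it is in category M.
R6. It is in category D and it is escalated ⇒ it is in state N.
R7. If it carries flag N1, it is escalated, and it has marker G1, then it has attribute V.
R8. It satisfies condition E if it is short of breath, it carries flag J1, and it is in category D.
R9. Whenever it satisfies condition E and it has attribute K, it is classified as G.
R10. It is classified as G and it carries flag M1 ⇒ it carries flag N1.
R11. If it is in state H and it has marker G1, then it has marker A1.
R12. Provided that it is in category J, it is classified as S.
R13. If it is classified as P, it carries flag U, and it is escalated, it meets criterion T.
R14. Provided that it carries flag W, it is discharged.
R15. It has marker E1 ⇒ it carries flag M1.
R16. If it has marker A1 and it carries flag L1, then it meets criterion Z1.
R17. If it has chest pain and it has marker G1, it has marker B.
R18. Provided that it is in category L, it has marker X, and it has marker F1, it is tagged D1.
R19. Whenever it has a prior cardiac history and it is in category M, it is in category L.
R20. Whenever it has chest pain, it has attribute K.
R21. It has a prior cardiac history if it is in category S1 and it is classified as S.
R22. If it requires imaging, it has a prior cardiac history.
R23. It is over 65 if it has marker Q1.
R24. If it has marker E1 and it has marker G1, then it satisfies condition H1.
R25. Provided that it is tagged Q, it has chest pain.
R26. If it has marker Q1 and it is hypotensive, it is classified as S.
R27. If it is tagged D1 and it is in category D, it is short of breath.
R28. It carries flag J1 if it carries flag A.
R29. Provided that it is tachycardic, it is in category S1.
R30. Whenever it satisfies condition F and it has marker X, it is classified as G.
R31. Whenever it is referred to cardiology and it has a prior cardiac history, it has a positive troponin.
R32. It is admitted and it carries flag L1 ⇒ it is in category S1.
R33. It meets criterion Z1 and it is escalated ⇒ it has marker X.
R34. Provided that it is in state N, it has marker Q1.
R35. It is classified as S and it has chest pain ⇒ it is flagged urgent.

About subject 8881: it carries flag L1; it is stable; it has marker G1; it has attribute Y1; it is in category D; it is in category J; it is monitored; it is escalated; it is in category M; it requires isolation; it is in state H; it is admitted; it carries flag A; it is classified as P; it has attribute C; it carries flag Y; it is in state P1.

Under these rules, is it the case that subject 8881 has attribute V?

No

Forward chaining from the given facts derives: has marker E1, is in state N, has marker A1, is classified as S, carries flag M1, meets criterion Z1, satisfies condition H1, carries flag J1, is in category S1, has marker X, has marker Q1, has a prior cardiac history, is over 65, has chest pain, has marker B, is in category L, has attribute K, is flagged urgent.
The only rule concluding "it has attribute V" is R7, which needs "it carries flag N1"; that is never established.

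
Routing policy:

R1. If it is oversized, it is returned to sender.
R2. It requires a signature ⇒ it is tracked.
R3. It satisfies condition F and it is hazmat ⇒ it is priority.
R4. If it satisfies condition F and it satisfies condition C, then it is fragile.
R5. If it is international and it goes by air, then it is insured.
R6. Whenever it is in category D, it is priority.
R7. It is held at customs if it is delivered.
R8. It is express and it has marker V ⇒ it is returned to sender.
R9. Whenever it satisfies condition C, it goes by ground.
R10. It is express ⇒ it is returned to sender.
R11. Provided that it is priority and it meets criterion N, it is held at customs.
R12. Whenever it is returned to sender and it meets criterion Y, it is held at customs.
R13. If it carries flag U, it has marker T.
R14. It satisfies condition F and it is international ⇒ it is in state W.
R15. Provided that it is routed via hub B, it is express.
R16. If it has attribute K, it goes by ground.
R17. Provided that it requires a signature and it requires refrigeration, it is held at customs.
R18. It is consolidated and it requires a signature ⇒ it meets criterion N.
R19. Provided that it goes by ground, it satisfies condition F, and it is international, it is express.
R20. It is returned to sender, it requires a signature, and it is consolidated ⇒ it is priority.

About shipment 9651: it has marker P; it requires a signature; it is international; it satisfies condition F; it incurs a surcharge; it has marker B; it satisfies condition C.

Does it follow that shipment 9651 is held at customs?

No

Forward chaining from the given facts derives: is tracked, is fragile, goes by ground, is in state W, is express, is returned to sender.
Rules concluding "it is held at customs": R7 needs "it is delivered"; R11 needs "it is priority"; R12 needs "it meets criterion Y"; R17 needs "it requires refrigeration" — none of these are established.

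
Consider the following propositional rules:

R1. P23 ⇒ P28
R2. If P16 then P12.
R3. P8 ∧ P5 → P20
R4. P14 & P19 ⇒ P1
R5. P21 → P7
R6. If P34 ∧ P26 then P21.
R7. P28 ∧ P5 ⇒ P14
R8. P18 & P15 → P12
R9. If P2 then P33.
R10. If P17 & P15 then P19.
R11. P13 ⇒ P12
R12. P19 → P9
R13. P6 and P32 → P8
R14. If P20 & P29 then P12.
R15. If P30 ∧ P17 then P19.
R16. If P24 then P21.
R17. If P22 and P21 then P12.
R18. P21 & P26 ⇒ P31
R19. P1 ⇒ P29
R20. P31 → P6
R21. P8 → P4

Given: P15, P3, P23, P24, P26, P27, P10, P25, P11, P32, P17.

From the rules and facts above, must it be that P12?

No

Forward chaining from the given facts derives: P28, P19, P9, P21, P31, P6, P7, P8, P4.
Rules concluding P12: R2 needs P16; R8 needs P18; R11 needs P13; R14 needs P20; R17 needs P22 — none of these are established.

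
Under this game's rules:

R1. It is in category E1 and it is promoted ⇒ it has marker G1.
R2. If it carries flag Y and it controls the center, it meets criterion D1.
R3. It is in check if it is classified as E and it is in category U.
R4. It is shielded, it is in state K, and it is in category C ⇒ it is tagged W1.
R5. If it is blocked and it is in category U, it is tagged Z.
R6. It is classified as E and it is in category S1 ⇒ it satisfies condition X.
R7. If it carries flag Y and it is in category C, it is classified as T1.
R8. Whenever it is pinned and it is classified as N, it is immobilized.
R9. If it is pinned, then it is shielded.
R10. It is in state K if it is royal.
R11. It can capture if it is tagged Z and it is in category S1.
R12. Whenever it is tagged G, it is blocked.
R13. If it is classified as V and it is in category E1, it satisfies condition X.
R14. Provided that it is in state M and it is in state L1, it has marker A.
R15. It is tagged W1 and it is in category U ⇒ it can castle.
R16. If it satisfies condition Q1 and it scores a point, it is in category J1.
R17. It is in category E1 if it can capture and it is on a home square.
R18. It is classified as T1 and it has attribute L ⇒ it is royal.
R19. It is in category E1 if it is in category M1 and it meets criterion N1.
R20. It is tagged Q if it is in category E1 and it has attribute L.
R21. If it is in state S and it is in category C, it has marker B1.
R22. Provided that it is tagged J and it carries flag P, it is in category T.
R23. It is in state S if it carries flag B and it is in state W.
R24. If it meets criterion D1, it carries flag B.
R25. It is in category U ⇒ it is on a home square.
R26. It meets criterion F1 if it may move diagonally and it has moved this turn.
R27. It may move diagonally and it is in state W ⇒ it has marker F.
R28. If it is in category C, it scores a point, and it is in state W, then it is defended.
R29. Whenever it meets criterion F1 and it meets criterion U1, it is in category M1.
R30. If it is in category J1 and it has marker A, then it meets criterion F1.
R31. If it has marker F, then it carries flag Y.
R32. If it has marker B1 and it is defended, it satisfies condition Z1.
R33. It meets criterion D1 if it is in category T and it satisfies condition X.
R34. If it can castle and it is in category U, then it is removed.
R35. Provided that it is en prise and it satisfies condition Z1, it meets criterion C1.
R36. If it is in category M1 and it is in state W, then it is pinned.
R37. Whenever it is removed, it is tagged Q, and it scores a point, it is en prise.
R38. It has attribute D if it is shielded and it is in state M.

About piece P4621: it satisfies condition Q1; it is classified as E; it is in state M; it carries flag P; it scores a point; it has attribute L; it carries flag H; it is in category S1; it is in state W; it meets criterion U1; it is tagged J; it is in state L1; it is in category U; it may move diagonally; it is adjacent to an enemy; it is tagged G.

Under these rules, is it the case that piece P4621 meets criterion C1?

No

Forward chaining from the given facts derives: is in check, satisfies condition X, is blocked, has marker A, is in category J1, is in category T, is on a home square, has marker F, meets criterion F1, carries flag Y, meets criterion D1, is tagged Z, can capture, is in category E1, is tagged Q, carries flag B, is in category M1, is pinned, is shielded, is in state S, has attribute D.
The only rule concluding "it meets criterion C1" is R35, which needs "it is en prise"; that is never established.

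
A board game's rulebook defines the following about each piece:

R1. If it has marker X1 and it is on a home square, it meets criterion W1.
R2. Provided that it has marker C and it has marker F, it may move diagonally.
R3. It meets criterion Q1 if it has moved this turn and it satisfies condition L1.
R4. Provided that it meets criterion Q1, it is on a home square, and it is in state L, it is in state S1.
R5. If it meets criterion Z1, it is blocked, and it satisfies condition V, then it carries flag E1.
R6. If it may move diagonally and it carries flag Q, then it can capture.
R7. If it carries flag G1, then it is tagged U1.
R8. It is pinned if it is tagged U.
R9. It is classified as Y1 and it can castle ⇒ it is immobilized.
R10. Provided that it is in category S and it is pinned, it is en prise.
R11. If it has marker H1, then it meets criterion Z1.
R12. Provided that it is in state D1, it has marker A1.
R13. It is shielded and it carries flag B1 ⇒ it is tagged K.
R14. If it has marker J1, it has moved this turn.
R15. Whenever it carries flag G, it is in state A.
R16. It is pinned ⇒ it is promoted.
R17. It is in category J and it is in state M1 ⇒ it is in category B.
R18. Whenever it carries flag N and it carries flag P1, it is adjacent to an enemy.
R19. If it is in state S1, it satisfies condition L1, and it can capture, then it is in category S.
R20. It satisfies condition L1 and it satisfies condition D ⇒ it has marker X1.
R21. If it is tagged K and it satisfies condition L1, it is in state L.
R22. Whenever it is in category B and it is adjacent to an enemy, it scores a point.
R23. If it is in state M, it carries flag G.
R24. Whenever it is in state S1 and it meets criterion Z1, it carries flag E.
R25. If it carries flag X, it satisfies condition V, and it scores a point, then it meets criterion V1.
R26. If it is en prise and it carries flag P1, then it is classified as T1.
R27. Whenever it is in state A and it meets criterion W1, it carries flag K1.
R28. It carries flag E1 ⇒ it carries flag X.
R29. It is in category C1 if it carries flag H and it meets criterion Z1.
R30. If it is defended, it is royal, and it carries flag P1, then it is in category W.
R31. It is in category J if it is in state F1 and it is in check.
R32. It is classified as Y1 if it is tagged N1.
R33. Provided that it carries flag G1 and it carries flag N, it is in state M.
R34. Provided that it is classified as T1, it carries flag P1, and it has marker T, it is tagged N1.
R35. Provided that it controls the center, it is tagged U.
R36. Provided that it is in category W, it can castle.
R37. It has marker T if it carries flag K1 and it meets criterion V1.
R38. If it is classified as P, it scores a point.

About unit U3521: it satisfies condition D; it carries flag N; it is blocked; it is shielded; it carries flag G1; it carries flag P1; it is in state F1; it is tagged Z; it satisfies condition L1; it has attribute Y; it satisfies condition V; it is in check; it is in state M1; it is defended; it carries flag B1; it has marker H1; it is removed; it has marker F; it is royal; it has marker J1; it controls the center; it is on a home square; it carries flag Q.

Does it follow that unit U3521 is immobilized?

Forward chaining from the given facts derives: is tagged U1, meets criterion Z1, is tagged K, has moved this turn, is adjacent to an enemy, has marker X1, is in state L, is in category W, is in category J, is in state M, is tagged U, can castle, meets criterion W1, meets criterion Q1, is in state S1, carries flag E1, is pinned, is promoted, is in category B, scores a point, carries flag G, carries flag E, carries flag X, is in state A, meets criterion V1, carries flag K1, has marker T.
The only rule concluding "it is immobilized" is R9, which needs "it is classified as Y1"; that is never established.

No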